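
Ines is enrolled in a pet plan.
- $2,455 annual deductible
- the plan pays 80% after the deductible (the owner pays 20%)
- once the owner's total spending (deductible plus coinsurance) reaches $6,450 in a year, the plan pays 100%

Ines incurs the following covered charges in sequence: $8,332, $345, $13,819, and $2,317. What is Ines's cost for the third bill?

$2,750.60

Bill 1, $8,332: deductible takes $2,455, $5,877 remains; 20% of $5,877 = $1,175.40. Owner owes $3,630.40 (running OOP $3,630.40).
Bill 2, $345: deductible met; 20% of $345 = $69. Owner owes $69 (running OOP $3,699.40).
Bill 3, $13,819: 20% coinsurance on $13,819 = $2,763.80. OOP would hit $6,463.20 > $6,450, so the cap limits the owner to $6,450 − $3,699.40 = $2,750.60.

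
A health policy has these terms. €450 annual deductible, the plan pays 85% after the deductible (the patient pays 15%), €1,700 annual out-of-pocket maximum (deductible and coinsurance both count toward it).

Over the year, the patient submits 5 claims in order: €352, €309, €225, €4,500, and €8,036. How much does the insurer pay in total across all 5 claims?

€11,722

Claim 1 — €352: entire amount goes to the deductible. Cost to patient: €352. OOP to date €352. Plan pays €352 − €352 = €0.
Claim 2 — €309: €98 finishes the deductible; €211 goes to coinsurance; patient's 15% is €31.65. Patient pays €129.65; OOP now €481.65. Plan pays €309 − €129.65 = €179.35.
Claim 3 — €225: deductible met; 15% of €225 = €33.75. Cost to patient: €33.75. OOP to date €515.40. Insurer: €225 − €33.75 = €191.25.
Claim 4 — €4,500: deductible met; 15% of €4,500 = €675. Patient pays €675; OOP now €1,190.40. Plan pays €4,500 − €675 = €3,825.
Claim 5 — €8,036: deductible met; 15% of €8,036 = €1,205.40. That would push OOP to €2,395.80, over the €1,700 cap, so patient pays €1,700 − €1,190.40 = €509.60. Insurer: €8,036 − €509.60 = €7,526.40.
Insurer total: €0 + €179.35 + €191.25 + €3,825 + €7,526.40 = €11,722.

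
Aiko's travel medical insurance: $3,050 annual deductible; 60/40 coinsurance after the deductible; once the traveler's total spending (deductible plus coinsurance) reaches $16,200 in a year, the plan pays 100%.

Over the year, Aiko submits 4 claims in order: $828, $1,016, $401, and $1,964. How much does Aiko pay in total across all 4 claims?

$3,513.60

Claim 1 ($828): entire amount goes to the deductible. Traveler pays $828; OOP now $828.
Claim 2 ($1,016): fully absorbed by the deductible. Cost to traveler: $1,016. OOP to date $1,844.
Claim 3 ($401): fully absorbed by the deductible. Cost to traveler: $401. OOP to date $2,245.
Claim 4 ($1,964): deductible takes $805, $1,159 remains; traveler's 40% is $463.60. Traveler owes $1,268.60 (running OOP $3,513.60).
Total paid by the traveler: $828 + $1,016 + $401 + $1,268.60 = $3,513.60.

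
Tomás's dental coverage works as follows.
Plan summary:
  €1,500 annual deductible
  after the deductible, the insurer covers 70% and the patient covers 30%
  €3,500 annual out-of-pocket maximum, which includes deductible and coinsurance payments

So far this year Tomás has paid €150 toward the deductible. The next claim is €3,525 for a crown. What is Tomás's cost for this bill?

Deductible still to meet: €1,500 − €150 = €1,350.
That leaves €3,525 − €1,350 = €2,175 for coinsurance.
Coinsurance: €2,175 × 30% = €652.50.
So the patient owes €1,350 + €652.50 = €2,002.50 before any cap.
Year-to-date out-of-pocket becomes €150 + €2,002.50 = €2,152.50, still under the €3,500 maximum, so no cap applies.

€2,002.50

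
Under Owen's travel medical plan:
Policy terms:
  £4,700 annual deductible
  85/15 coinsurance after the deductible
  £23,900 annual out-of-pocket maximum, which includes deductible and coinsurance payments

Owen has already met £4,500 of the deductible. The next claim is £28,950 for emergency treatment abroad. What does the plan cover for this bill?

£24,437.50

Remaining deductible: £4,700 − £4,500 = £200.
The remaining £28,750 (= £28,950 − £200) moves to coinsurance.
15% of £28,750 = £4,312.50 falls to the traveler.
Traveler responsibility before any cap: £200 + £4,312.50 = £4,512.50.
Year-to-date out-of-pocket becomes £4,500 + £4,512.50 = £9,012.50, still under the £23,900 maximum, so no cap applies.
The plan picks up £28,950 − £4,512.50 = £24,437.50.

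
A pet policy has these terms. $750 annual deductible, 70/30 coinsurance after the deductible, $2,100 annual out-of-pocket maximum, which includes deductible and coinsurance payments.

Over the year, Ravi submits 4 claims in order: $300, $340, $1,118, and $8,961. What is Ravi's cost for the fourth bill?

$1,047.60

Bill 1, $300: entire amount goes to the deductible. Cost to owner: $300. OOP to date $300.
Bill 2, $340: fully absorbed by the deductible. Owner owes $340 (running OOP $640).
Bill 3, $1,118: $110 finishes the deductible; $1,008 goes to coinsurance; owner's 30% is $302.40. Cost to owner: $412.40. OOP to date $1,052.40.
Bill 4, $8,961: deductible met; 30% of $8,961 = $2,688.30. OOP would hit $3,740.70 > $2,100, so the cap limits the owner to $2,100 − $1,052.40 = $1,047.60.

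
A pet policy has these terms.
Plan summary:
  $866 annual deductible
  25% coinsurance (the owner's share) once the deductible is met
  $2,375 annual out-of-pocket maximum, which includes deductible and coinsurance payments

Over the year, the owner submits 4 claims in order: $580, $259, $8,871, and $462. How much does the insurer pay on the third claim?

$7,335

Claim 1 ($580): fully absorbed by the deductible. Owner owes $580 (running OOP $580). Insurer: $580 − $580 = $0.
Claim 2 ($259): fully absorbed by the deductible. Owner owes $259 (running OOP $839). Insurer: $259 − $259 = $0.
Claim 3 ($8,871): $27 to deductible, leaving $8,844; owner's 25% is $2,211. Claim cost before the cap: $27 + $2,211 = $2,238. OOP would hit $3,077 > $2,375, so the cap limits the owner to $2,375 − $839 = $1,536. Plan pays $8,871 − $1,536 = $7,335.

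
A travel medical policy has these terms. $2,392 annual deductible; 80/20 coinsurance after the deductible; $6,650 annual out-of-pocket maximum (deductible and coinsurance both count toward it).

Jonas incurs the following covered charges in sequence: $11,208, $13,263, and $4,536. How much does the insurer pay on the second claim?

$10,768.20

Bill 1, $11,208: $2,392 to deductible, leaving $8,816; 20% of $8,816 = $1,763.20. Traveler pays $4,155.20; OOP now $4,155.20. Insurer: $11,208 − $4,155.20 = $7,052.80.
Bill 2, $13,263: deductible already satisfied, so traveler's share is 20% × $13,263 = $2,652.60. That would push OOP to $6,807.80, over the $6,650 cap, so traveler pays $6,650 − $4,155.20 = $2,494.80. Plan pays $13,263 − $2,494.80 = $10,768.20.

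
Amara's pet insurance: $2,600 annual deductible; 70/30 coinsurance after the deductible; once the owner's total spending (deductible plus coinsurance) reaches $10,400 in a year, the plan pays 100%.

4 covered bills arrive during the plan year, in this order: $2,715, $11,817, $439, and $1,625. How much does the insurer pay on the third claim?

$307.30

#1 ($2,715): $2,600 finishes the deductible; $115 goes to coinsurance; coinsurance $115 × 30% = $34.50. Owner owes $2,634.50 (running OOP $2,634.50). Plan pays $2,715 − $2,634.50 = $80.50.
#2 ($11,817): deductible already satisfied, so owner's share is 30% × $11,817 = $3,545.10. Owner owes $3,545.10 (running OOP $6,179.60). Plan pays $11,817 − $3,545.10 = $8,271.90.
#3 ($439): deductible already satisfied, so owner's share is 30% × $439 = $131.70. Owner pays $131.70; OOP now $6,311.30. Plan pays $439 − $131.70 = $307.30.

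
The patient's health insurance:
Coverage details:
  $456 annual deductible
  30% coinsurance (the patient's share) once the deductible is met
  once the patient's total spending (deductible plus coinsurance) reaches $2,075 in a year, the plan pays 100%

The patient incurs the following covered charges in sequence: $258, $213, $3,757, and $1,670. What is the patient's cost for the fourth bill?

$487.40

Claim 1 ($258): entire amount goes to the deductible. Cost to patient: $258. OOP to date $258.
Claim 2 ($213): $198 to deductible, leaving $15; coinsurance $15 × 30% = $4.50. Patient owes $202.50 (running OOP $460.50).
Claim 3 ($3,757): 30% coinsurance on $3,757 = $1,127.10. Cost to patient: $1,127.10. OOP to date $1,587.60.
Claim 4 ($1,670): 30% coinsurance on $1,670 = $501. Adding that to $1,587.60 gives $2,088.60, past the $2,075 cap; patient pays only $2,075 − $1,587.60 = $487.40.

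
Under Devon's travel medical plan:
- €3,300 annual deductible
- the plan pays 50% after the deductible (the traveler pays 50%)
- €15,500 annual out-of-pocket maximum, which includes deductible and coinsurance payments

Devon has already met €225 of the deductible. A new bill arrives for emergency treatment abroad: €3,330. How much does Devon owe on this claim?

Remaining deductible: €3,300 − €225 = €3,075.
After the €3,075 deductible portion, €3,330 − €3,075 = €255 is subject to coinsurance.
Coinsurance: €255 × 50% = €127.50.
That puts the traveler's cost at €3,075 + €127.50 = €3,202.50 before any cap.
Total out-of-pocket so far would be €225 + €3,202.50 = €3,427.50, below the €15,500 cap — no reduction.

€3,202.50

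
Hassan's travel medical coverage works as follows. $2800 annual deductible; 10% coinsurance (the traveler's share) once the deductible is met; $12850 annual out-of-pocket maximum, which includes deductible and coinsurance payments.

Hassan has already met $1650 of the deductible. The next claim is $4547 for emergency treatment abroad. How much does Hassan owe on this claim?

$1489.70

Remaining deductible: $2800 − $1650 = $1150.
That leaves $4547 − $1150 = $3397 for coinsurance.
Traveler's 10% share of $3397 is $339.70.
Traveler responsibility before any cap: $1150 + $339.70 = $1489.70.
Total out-of-pocket so far would be $1650 + $1489.70 = $3139.70, below the $12850 cap — no reduction.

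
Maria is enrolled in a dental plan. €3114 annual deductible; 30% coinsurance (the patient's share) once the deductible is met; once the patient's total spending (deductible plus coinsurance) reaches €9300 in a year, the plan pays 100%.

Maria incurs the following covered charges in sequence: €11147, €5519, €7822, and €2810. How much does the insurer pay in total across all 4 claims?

Claim 1 (€11147): deductible takes €3114, €8033 remains; patient's 30% is €2409.90. Patient pays €5523.90; OOP now €5523.90. Insurer: €11147 − €5523.90 = €5623.10.
Claim 2 (€5519): 30% coinsurance on €5519 = €1655.70. Patient pays €1655.70; OOP now €7179.60. Plan pays €5519 − €1655.70 = €3863.30.
Claim 3 (€7822): 30% coinsurance on €7822 = €2346.60. OOP would hit €9526.20 > €9300, so the cap limits the patient to €9300 − €7179.60 = €2120.40. Plan pays €7822 − €2120.40 = €5701.60.
Claim 4 (€2810): deductible already satisfied, so patient's share is 30% × €2810 = €843. Adding that to €9300 gives €10143, past the €9300 cap; patient pays only €9300 − €9300 = €0. Insurer: €2810 − €0 = €2810.
Insurer total: €5623.10 + €3863.30 + €5701.60 + €2810 = €17998.

€17998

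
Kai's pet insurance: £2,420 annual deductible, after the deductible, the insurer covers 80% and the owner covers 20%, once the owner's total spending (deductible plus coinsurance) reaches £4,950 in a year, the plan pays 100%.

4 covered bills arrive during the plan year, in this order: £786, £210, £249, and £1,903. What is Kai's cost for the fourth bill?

£1,320.60

Bill 1, £786: entire amount goes to the deductible. Cost to owner: £786. OOP to date £786.
Bill 2, £210: fully absorbed by the deductible. Cost to owner: £210. OOP to date £996.
Bill 3, £249: entire amount goes to the deductible. Owner pays £249; OOP now £1,245.
Bill 4, £1,903: £1,175 to deductible, leaving £728; 20% of £728 = £145.60. Cost to owner: £1,320.60. OOP to date £2,565.60.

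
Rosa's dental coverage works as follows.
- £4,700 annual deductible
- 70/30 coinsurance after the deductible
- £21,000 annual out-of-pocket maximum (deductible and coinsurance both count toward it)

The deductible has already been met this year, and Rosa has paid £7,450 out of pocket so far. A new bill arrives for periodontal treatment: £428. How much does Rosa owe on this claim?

With the deductible met, the entire £428 is subject to coinsurance.
Coinsurance: £428 × 30% = £128.40.
Year-to-date out-of-pocket becomes £7,450 + £128.40 = £7,578.40, still under the £21,000 maximum, so no cap applies.

£128.40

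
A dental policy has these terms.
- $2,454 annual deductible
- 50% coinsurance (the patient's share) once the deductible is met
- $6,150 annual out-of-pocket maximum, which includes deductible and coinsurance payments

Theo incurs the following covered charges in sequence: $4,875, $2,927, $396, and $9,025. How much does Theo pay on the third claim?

Claim 1 — $4,875: $2,454 to deductible, leaving $2,421; patient's 50% is $1,210.50. Cost to patient: $3,664.50. OOP to date $3,664.50.
Claim 2 — $2,927: deductible already satisfied, so patient's share is 50% × $2,927 = $1,463.50. Patient owes $1,463.50 (running OOP $5,128).
Claim 3 — $396: deductible met; 50% of $396 = $198. Patient owes $198 (running OOP $5,326).

$198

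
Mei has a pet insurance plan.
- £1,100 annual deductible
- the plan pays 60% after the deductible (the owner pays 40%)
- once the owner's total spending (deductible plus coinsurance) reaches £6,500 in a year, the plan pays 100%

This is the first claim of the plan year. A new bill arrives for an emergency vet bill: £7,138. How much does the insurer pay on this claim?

£3,622.80

Deductible not yet touched, so the first £1,100 of the bill goes to the deductible.
After the £1,100 deductible portion, £7,138 − £1,100 = £6,038 is subject to coinsurance.
40% of £6,038 = £2,415.20 falls to the owner.
So the owner owes £1,100 + £2,415.20 = £3,515.20 before any cap.
Total out-of-pocket so far would be £0 + £3,515.20 = £3,515.20, below the £6,500 cap — no reduction.
The plan picks up £7,138 − £3,515.20 = £3,622.80.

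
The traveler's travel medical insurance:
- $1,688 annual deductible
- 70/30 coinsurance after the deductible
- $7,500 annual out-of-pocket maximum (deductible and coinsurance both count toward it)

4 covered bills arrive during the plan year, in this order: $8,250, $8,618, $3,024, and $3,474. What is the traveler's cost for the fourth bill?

$350.80

Claim 1 — $8,250: $1,688 finishes the deductible; $6,562 goes to coinsurance; 30% of $6,562 = $1,968.60. Traveler owes $3,656.60 (running OOP $3,656.60).
Claim 2 — $8,618: deductible already satisfied, so traveler's share is 30% × $8,618 = $2,585.40. Traveler owes $2,585.40 (running OOP $6,242).
Claim 3 — $3,024: deductible already satisfied, so traveler's share is 30% × $3,024 = $907.20. Traveler owes $907.20 (running OOP $7,149.20).
Claim 4 — $3,474: deductible already satisfied, so traveler's share is 30% × $3,474 = $1,042.20. Adding that to $7,149.20 gives $8,191.40, past the $7,500 cap; traveler pays only $7,500 − $7,149.20 = $350.80.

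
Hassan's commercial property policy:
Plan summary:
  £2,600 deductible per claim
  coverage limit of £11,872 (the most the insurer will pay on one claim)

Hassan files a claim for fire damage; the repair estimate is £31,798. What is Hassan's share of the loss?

After the deductible, £31,798 − £2,600 = £29,198 remains.
The £11,872 per-incident cap binds; insurer pays £11,872.
Business's share is the uncovered remainder: £31,798 − £11,872 = £19,926.

£19,926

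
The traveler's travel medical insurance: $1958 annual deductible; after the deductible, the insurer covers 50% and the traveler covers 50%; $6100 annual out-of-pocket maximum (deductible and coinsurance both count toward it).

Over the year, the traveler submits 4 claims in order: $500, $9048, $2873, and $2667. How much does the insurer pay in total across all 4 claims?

$8988

Claim 1 — $500: entire amount goes to the deductible. Traveler owes $500 (running OOP $500). Plan pays $500 − $500 = $0.
Claim 2 — $9048: deductible takes $1458, $7590 remains; coinsurance $7590 × 50% = $3795. Cost to traveler: $5253. OOP to date $5753. Plan pays $9048 − $5253 = $3795.
Claim 3 — $2873: deductible already satisfied, so traveler's share is 50% × $2873 = $1436.50. Adding that to $5753 gives $7189.50, past the $6100 cap; traveler pays only $6100 − $5753 = $347. Insurer: $2873 − $347 = $2526.
Claim 4 — $2667: deductible already satisfied, so traveler's share is 50% × $2667 = $1333.50. That would push OOP to $7433.50, over the $6100 cap, so traveler pays $6100 − $6100 = $0. Insurer: $2667 − $0 = $2667.
Insurer total = bills − traveler's total = $15088 − $6100 = $8988.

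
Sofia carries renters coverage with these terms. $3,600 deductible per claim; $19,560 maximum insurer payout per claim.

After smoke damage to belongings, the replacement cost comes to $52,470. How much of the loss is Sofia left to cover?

$32,910

After the deductible, $52,470 − $3,600 = $48,870 remains.
The $19,560 per-incident cap binds; insurer pays $19,560.
Tenant's share is the uncovered remainder: $52,470 − $19,560 = $32,910.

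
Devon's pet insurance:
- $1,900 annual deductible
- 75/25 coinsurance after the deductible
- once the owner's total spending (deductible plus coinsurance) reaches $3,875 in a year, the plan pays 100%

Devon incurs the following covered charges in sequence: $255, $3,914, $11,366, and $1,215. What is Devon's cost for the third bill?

$1,407.75

Bill 1, $255: all of it applies to the deductible. Owner pays $255; OOP now $255.
Bill 2, $3,914: deductible takes $1,645, $2,269 remains; owner's 25% is $567.25. Owner pays $2,212.25; OOP now $2,467.25.
Bill 3, $11,366: deductible met; 25% of $11,366 = $2,841.50. OOP would hit $5,308.75 > $3,875, so the cap limits the owner to $3,875 − $2,467.25 = $1,407.75.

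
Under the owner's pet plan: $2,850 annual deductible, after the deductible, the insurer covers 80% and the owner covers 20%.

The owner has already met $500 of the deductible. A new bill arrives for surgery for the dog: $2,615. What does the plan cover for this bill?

$212

Remaining deductible: $2,850 − $500 = $2,350.
After the $2,350 deductible portion, $2,615 − $2,350 = $265 is subject to coinsurance.
Coinsurance: $265 × 20% = $53.
Owner responsibility: $2,350 + $53 = $2,403.
Insurer pays the balance: $2,615 − $2,403 = $212.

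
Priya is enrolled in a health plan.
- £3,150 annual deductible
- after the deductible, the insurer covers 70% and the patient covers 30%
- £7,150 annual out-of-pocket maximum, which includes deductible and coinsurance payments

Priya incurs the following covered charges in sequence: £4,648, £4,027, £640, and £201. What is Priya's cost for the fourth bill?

Bill 1, £4,648: £3,150 to deductible, leaving £1,498; patient's 30% is £449.40. Patient owes £3,599.40 (running OOP £3,599.40).
Bill 2, £4,027: deductible met; 30% of £4,027 = £1,208.10. Cost to patient: £1,208.10. OOP to date £4,807.50.
Bill 3, £640: deductible already satisfied, so patient's share is 30% × £640 = £192. Patient pays £192; OOP now £4,999.50.
Bill 4, £201: deductible already satisfied, so patient's share is 30% × £201 = £60.30. Patient pays £60.30; OOP now £5,059.80.

£60.30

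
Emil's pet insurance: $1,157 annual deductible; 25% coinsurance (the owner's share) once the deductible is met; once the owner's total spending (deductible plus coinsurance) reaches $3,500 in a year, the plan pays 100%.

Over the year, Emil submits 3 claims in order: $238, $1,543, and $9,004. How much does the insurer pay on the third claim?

Bill 1, $238: entire amount goes to the deductible. Owner owes $238 (running OOP $238). Insurer: $238 − $238 = $0.
Bill 2, $1,543: $919 to deductible, leaving $624; coinsurance $624 × 25% = $156. Cost to owner: $1,075. OOP to date $1,313. Plan pays $1,543 − $1,075 = $468.
Bill 3, $9,004: 25% coinsurance on $9,004 = $2,251. That would push OOP to $3,564, over the $3,500 cap, so owner pays $3,500 − $1,313 = $2,187. Plan pays $9,004 − $2,187 = $6,817.

$6,817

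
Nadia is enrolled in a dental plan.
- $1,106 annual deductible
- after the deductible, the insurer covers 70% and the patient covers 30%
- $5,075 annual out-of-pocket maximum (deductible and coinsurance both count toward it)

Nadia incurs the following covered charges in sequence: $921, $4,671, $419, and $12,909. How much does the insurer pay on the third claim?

Bill 1, $921: entire amount goes to the deductible. Patient pays $921; OOP now $921. Plan pays $921 − $921 = $0.
Bill 2, $4,671: $185 to deductible, leaving $4,486; 30% of $4,486 = $1,345.80. Cost to patient: $1,530.80. OOP to date $2,451.80. Plan pays $4,671 − $1,530.80 = $3,140.20.
Bill 3, $419: deductible met; 30% of $419 = $125.70. Patient owes $125.70 (running OOP $2,577.50). Plan pays $419 − $125.70 = $293.30.

$293.30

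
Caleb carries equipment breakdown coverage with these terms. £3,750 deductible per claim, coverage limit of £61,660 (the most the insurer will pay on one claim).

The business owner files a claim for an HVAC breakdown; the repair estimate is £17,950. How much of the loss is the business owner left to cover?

£3,750

Subtract the deductible: £17,950 − £3,750 = £14,200.
£14,200 is within the £61,660 limit, so the insurer pays £14,200.
Business owner's share is the uncovered remainder: £17,950 − £14,200 = £3,750.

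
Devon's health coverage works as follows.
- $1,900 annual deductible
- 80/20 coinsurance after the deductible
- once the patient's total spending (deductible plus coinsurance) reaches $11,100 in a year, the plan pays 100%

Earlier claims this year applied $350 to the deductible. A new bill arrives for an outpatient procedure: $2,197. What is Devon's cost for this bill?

Remaining deductible: $1,900 − $350 = $1,550.
After the $1,550 deductible portion, $2,197 − $1,550 = $647 is subject to coinsurance.
20% of $647 = $129.40 falls to the patient.
That puts the patient's cost at $1,550 + $129.40 = $1,679.40 before any cap.
Cumulative spending $350 + $1,679.40 = $2,029.40 stays under the $11,100 maximum.

$1,679.40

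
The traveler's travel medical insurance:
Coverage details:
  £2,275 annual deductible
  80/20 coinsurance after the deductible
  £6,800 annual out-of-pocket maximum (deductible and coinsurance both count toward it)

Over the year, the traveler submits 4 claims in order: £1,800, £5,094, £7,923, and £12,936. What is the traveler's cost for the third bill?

£1,584.60

Bill 1, £1,800: all of it applies to the deductible. Traveler owes £1,800 (running OOP £1,800).
Bill 2, £5,094: £475 to deductible, leaving £4,619; coinsurance £4,619 × 20% = £923.80. Cost to traveler: £1,398.80. OOP to date £3,198.80.
Bill 3, £7,923: deductible already satisfied, so traveler's share is 20% × £7,923 = £1,584.60. Traveler pays £1,584.60; OOP now £4,783.40.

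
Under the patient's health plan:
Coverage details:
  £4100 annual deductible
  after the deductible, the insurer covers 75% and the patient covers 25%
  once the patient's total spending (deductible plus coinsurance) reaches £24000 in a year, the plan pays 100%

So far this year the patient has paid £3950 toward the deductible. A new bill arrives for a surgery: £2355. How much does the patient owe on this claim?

£701.25

£3950 of the £4100 deductible is already met, leaving £150.
After the £150 deductible portion, £2355 − £150 = £2205 is subject to coinsurance.
Coinsurance: £2205 × 25% = £551.25.
That puts the patient's cost at £150 + £551.25 = £701.25 before any cap.
Year-to-date out-of-pocket becomes £3950 + £701.25 = £4651.25, still under the £24000 maximum, so no cap applies.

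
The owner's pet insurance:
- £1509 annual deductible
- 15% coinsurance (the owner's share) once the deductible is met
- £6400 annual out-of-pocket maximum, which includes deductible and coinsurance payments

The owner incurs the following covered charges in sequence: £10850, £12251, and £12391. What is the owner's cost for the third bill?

£1652.20

Claim 1 — £10850: £1509 to deductible, leaving £9341; coinsurance £9341 × 15% = £1401.15. Cost to owner: £2910.15. OOP to date £2910.15.
Claim 2 — £12251: deductible met; 15% of £12251 = £1837.65. Owner pays £1837.65; OOP now £4747.80.
Claim 3 — £12391: 15% coinsurance on £12391 = £1858.65. OOP would hit £6606.45 > £6400, so the cap limits the owner to £6400 − £4747.80 = £1652.20.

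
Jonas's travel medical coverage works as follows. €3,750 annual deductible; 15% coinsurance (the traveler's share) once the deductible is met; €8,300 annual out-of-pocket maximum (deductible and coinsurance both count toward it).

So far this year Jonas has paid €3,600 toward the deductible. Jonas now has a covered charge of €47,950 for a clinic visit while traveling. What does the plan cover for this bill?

€43,250

€3,600 of the €3,750 deductible is already met, leaving €150.
That leaves €47,950 − €150 = €47,800 for coinsurance.
Coinsurance: €47,800 × 15% = €7,170.
That puts the traveler's cost at €150 + €7,170 = €7,320 before any cap.
That would bring total out-of-pocket to €10,920, past the €8,300 cap. The traveler is capped at €8,300 − €3,600 = €4,700 on this claim.
The plan picks up €47,950 − €4,700 = €43,250.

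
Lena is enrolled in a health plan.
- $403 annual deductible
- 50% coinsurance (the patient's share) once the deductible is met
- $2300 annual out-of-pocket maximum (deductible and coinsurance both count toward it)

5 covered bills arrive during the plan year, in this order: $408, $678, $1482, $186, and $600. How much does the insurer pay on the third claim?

$741

Claim 1 ($408): $403 finishes the deductible; $5 goes to coinsurance; 50% of $5 = $2.50. Cost to patient: $405.50. OOP to date $405.50. Plan pays $408 − $405.50 = $2.50.
Claim 2 ($678): deductible already satisfied, so patient's share is 50% × $678 = $339. Patient owes $339 (running OOP $744.50). Plan pays $678 − $339 = $339.
Claim 3 ($1482): 50% coinsurance on $1482 = $741. Patient pays $741; OOP now $1485.50. Plan pays $1482 − $741 = $741.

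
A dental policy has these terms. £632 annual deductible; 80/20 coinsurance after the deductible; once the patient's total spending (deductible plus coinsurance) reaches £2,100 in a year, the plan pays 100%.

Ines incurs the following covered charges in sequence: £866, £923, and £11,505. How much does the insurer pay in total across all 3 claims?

£11,194

Claim 1 — £866: £632 to deductible, leaving £234; patient's 20% is £46.80. Cost to patient: £678.80. OOP to date £678.80. Insurer: £866 − £678.80 = £187.20.
Claim 2 — £923: deductible met; 20% of £923 = £184.60. Patient pays £184.60; OOP now £863.40. Plan pays £923 − £184.60 = £738.40.
Claim 3 — £11,505: 20% coinsurance on £11,505 = £2,301. OOP would hit £3,164.40 > £2,100, so the cap limits the patient to £2,100 − £863.40 = £1,236.60. Insurer: £11,505 − £1,236.60 = £10,268.40.
Insurer total = bills − patient's total = £13,294 − £2,100 = £11,194.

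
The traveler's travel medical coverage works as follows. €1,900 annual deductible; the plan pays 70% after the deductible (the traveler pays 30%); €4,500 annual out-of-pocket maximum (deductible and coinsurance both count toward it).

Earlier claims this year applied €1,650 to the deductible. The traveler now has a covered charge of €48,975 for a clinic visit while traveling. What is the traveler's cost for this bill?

€2,850

€1,650 of the €1,900 deductible is already met, leaving €250.
That leaves €48,975 − €250 = €48,725 for coinsurance.
Traveler's 30% share of €48,725 is €14,617.50.
That puts the traveler's cost at €250 + €14,617.50 = €14,867.50 before any cap.
That would bring total out-of-pocket to €16,517.50, past the €4,500 cap. The traveler is capped at €4,500 − €1,650 = €2,850 on this claim.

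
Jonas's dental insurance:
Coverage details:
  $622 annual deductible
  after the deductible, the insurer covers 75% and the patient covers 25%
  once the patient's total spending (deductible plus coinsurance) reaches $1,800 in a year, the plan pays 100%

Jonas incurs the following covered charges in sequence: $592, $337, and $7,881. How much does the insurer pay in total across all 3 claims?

$7,010

Claim 1 — $592: all of it applies to the deductible. Patient pays $592; OOP now $592. Plan pays $592 − $592 = $0.
Claim 2 — $337: $30 finishes the deductible; $307 goes to coinsurance; coinsurance $307 × 25% = $76.75. Patient pays $106.75; OOP now $698.75. Insurer: $337 − $106.75 = $230.25.
Claim 3 — $7,881: deductible met; 25% of $7,881 = $1,970.25. OOP would hit $2,669 > $1,800, so the cap limits the patient to $1,800 − $698.75 = $1,101.25. Plan pays $7,881 − $1,101.25 = $6,779.75.
Insurer total: $0 + $230.25 + $6,779.75 = $7,010.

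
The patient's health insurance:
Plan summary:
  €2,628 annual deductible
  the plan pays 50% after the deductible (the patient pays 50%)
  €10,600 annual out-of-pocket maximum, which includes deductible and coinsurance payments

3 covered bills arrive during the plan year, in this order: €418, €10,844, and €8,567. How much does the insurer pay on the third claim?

Bill 1, €418: all of it applies to the deductible. Patient owes €418 (running OOP €418). Plan pays €418 − €418 = €0.
Bill 2, €10,844: €2,210 finishes the deductible; €8,634 goes to coinsurance; coinsurance €8,634 × 50% = €4,317. Patient pays €6,527; OOP now €6,945. Insurer: €10,844 − €6,527 = €4,317.
Bill 3, €8,567: deductible already satisfied, so patient's share is 50% × €8,567 = €4,283.50. That would push OOP to €11,228.50, over the €10,600 cap, so patient pays €10,600 − €6,945 = €3,655. Insurer: €8,567 − €3,655 = €4,912.

€4,912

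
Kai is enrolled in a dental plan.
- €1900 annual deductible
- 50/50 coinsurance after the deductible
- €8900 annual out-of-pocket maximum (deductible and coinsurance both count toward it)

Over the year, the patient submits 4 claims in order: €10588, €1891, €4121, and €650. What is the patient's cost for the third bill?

Bill 1, €10588: deductible takes €1900, €8688 remains; patient's 50% is €4344. Patient owes €6244 (running OOP €6244).
Bill 2, €1891: 50% coinsurance on €1891 = €945.50. Patient owes €945.50 (running OOP €7189.50).
Bill 3, €4121: deductible met; 50% of €4121 = €2060.50. That would push OOP to €9250, over the €8900 cap, so patient pays €8900 − €7189.50 = €1710.50.

€1710.50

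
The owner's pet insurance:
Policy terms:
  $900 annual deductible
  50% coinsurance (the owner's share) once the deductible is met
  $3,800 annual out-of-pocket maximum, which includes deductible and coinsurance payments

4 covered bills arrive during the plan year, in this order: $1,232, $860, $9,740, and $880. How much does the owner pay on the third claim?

Claim 1 — $1,232: $900 to deductible, leaving $332; owner's 50% is $166. Cost to owner: $1,066. OOP to date $1,066.
Claim 2 — $860: 50% coinsurance on $860 = $430. Owner pays $430; OOP now $1,496.
Claim 3 — $9,740: 50% coinsurance on $9,740 = $4,870. That would push OOP to $6,366, over the $3,800 cap, so owner pays $3,800 − $1,496 = $2,304.

$2,304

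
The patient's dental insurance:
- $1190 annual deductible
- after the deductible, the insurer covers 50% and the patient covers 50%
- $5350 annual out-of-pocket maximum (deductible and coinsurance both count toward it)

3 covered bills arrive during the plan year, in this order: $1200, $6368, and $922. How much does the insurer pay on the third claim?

$461

Bill 1, $1200: deductible takes $1190, $10 remains; patient's 50% is $5. Cost to patient: $1195. OOP to date $1195. Plan pays $1200 − $1195 = $5.
Bill 2, $6368: deductible met; 50% of $6368 = $3184. Cost to patient: $3184. OOP to date $4379. Plan pays $6368 − $3184 = $3184.
Bill 3, $922: 50% coinsurance on $922 = $461. Patient pays $461; OOP now $4840. Insurer: $922 − $461 = $461.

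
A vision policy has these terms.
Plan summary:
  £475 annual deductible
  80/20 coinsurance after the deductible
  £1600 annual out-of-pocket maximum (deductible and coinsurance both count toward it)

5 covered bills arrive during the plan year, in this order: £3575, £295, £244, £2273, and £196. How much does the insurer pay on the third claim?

#1 (£3575): £475 finishes the deductible; £3100 goes to coinsurance; 20% of £3100 = £620. Cost to member: £1095. OOP to date £1095. Plan pays £3575 − £1095 = £2480.
#2 (£295): deductible already satisfied, so member's share is 20% × £295 = £59. Member owes £59 (running OOP £1154). Plan pays £295 − £59 = £236.
#3 (£244): 20% coinsurance on £244 = £48.80. Member pays £48.80; OOP now £1202.80. Insurer: £244 − £48.80 = £195.20.

£195.20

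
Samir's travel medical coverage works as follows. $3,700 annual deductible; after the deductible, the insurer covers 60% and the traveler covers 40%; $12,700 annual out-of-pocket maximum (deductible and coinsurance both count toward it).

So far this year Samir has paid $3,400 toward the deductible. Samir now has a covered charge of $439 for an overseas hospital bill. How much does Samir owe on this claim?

$355.60

Deductible still to meet: $3,700 − $3,400 = $300.
After the $300 deductible portion, $439 − $300 = $139 is subject to coinsurance.
Coinsurance: $139 × 40% = $55.60.
That puts the traveler's cost at $300 + $55.60 = $355.60 before any cap.
Year-to-date out-of-pocket becomes $3,400 + $355.60 = $3,755.60, still under the $12,700 maximum, so no cap applies.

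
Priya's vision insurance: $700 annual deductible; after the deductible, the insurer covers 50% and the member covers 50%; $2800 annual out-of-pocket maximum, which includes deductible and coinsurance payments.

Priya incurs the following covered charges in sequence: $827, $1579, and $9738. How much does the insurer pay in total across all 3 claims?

Claim 1 — $827: $700 finishes the deductible; $127 goes to coinsurance; member's 50% is $63.50. Member owes $763.50 (running OOP $763.50). Plan pays $827 − $763.50 = $63.50.
Claim 2 — $1579: deductible met; 50% of $1579 = $789.50. Cost to member: $789.50. OOP to date $1553. Plan pays $1579 − $789.50 = $789.50.
Claim 3 — $9738: deductible met; 50% of $9738 = $4869. That would push OOP to $6422, over the $2800 cap, so member pays $2800 − $1553 = $1247. Plan pays $9738 − $1247 = $8491.
Insurer total: $63.50 + $789.50 + $8491 = $9344.

$9344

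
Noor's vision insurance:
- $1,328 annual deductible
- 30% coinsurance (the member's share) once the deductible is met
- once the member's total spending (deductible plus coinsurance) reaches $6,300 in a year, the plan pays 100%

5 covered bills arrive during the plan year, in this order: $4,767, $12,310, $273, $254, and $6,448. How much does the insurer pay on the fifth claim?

$6,358.80

#1 ($4,767): $1,328 to deductible, leaving $3,439; coinsurance $3,439 × 30% = $1,031.70. Cost to member: $2,359.70. OOP to date $2,359.70. Plan pays $4,767 − $2,359.70 = $2,407.30.
#2 ($12,310): deductible already satisfied, so member's share is 30% × $12,310 = $3,693. Member owes $3,693 (running OOP $6,052.70). Plan pays $12,310 − $3,693 = $8,617.
#3 ($273): deductible already satisfied, so member's share is 30% × $273 = $81.90. Member pays $81.90; OOP now $6,134.60. Plan pays $273 − $81.90 = $191.10.
#4 ($254): deductible already satisfied, so member's share is 30% × $254 = $76.20. Member owes $76.20 (running OOP $6,210.80). Plan pays $254 − $76.20 = $177.80.
#5 ($6,448): deductible already satisfied, so member's share is 30% × $6,448 = $1,934.40. Adding that to $6,210.80 gives $8,145.20, past the $6,300 cap; member pays only $6,300 − $6,210.80 = $89.20. Plan pays $6,448 − $89.20 = $6,358.80.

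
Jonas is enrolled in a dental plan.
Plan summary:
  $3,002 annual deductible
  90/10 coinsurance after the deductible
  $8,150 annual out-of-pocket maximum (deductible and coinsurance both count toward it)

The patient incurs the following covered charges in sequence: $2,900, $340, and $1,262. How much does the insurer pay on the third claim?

$1,135.80

Claim 1 — $2,900: all of it applies to the deductible. Patient pays $2,900; OOP now $2,900. Plan pays $2,900 − $2,900 = $0.
Claim 2 — $340: $102 finishes the deductible; $238 goes to coinsurance; coinsurance $238 × 10% = $23.80. Cost to patient: $125.80. OOP to date $3,025.80. Insurer: $340 − $125.80 = $214.20.
Claim 3 — $1,262: deductible met; 10% of $1,262 = $126.20. Patient owes $126.20 (running OOP $3,152). Plan pays $1,262 − $126.20 = $1,135.80.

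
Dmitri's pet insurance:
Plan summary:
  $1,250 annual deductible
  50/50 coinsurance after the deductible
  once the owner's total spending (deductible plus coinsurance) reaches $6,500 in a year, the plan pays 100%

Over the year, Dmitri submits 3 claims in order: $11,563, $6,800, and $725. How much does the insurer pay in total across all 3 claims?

Claim 1 ($11,563): $1,250 to deductible, leaving $10,313; coinsurance $10,313 × 50% = $5,156.50. Owner pays $6,406.50; OOP now $6,406.50. Insurer: $11,563 − $6,406.50 = $5,156.50.
Claim 2 ($6,800): deductible already satisfied, so owner's share is 50% × $6,800 = $3,400. That would push OOP to $9,806.50, over the $6,500 cap, so owner pays $6,500 − $6,406.50 = $93.50. Plan pays $6,800 − $93.50 = $6,706.50.
Claim 3 ($725): deductible already satisfied, so owner's share is 50% × $725 = $362.50. Adding that to $6,500 gives $6,862.50, past the $6,500 cap; owner pays only $6,500 − $6,500 = $0. Plan pays $725 − $0 = $725.
Insurer total: $5,156.50 + $6,706.50 + $725 = $12,588.

$12,588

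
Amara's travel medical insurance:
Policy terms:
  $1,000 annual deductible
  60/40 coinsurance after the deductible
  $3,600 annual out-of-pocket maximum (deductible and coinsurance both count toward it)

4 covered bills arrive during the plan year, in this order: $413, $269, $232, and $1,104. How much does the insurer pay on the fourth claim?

$610.80

Claim 1 — $413: fully absorbed by the deductible. Traveler owes $413 (running OOP $413). Plan pays $413 − $413 = $0.
Claim 2 — $269: all of it applies to the deductible. Cost to traveler: $269. OOP to date $682. Plan pays $269 − $269 = $0.
Claim 3 — $232: entire amount goes to the deductible. Cost to traveler: $232. OOP to date $914. Insurer: $232 − $232 = $0.
Claim 4 — $1,104: deductible takes $86, $1,018 remains; coinsurance $1,018 × 40% = $407.20. Cost to traveler: $493.20. OOP to date $1,407.20. Insurer: $1,104 − $493.20 = $610.80.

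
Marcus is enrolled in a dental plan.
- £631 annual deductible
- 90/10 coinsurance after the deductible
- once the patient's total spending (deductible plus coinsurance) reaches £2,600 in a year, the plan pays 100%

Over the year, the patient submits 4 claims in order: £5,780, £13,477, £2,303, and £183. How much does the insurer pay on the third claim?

£2,196.60

Bill 1, £5,780: £631 finishes the deductible; £5,149 goes to coinsurance; patient's 10% is £514.90. Cost to patient: £1,145.90. OOP to date £1,145.90. Insurer: £5,780 − £1,145.90 = £4,634.10.
Bill 2, £13,477: deductible met; 10% of £13,477 = £1,347.70. Patient pays £1,347.70; OOP now £2,493.60. Plan pays £13,477 − £1,347.70 = £12,129.30.
Bill 3, £2,303: 10% coinsurance on £2,303 = £230.30. That would push OOP to £2,723.90, over the £2,600 cap, so patient pays £2,600 − £2,493.60 = £106.40. Plan pays £2,303 − £106.40 = £2,196.60.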